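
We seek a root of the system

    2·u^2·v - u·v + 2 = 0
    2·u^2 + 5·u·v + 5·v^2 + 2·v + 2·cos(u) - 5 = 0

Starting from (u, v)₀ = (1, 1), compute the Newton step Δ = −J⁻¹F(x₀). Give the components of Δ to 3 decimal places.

At (1, 1): F = (3.000, 10.08060).
Jacobian J = [[4·u·v - v, 2·u^2 - u], [4·u + 5·v - 2·sin(u), 5·u + 10·v + 2]].
At the point, J = [[3.000, 1.000], [7.31706, 17.000]] (det J = 43.68294).
Solving J·Δ = −F gives Δ = (-0.937, -0.190).

(-0.937, -0.190)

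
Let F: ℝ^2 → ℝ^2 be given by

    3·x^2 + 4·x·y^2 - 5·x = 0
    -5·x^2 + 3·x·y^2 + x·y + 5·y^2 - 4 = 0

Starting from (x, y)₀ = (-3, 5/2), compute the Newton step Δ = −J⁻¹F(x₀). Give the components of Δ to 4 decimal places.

At (-3, 5/2): F = (-33.0000, -81.5000).
Jacobian J = [[6·x + 4·y^2 - 5, 8·x·y], [-10·x + 3·y^2 + y, 6·x·y + x + 10·y]].
At the point, J = [[2.0000, -60.0000], [51.2500, -23.0000]] (det J = 3029.0000).
Solving J·Δ = −F gives Δ = (1.3638, -0.5045).

(1.3638, -0.5045)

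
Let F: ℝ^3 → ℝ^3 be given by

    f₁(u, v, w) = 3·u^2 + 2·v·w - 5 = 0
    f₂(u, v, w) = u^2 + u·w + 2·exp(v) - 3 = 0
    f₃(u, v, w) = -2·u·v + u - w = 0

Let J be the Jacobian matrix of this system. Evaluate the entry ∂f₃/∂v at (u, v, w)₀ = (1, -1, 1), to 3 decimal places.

-2.000

∂f₃/∂v = -2·u.
At (1, -1, 1) this is -2.000.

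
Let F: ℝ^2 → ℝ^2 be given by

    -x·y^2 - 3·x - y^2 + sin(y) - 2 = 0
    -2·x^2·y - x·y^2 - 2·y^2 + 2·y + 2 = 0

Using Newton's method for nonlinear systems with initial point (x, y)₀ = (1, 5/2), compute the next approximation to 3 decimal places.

(2.975, -0.756)

At (1, 5/2): F = (-16.90153, -16.750).
Jacobian J = [[-y^2 - 3, -2·x·y - 2·y + cos(y)], [-4·x·y - y^2, -2·x^2 - 2·x·y - 4·y + 2]].
At the point, J = [[-9.250, -10.80114], [-16.250, -15.000]] (det J = -36.76858).
Solving J·Δ = −F gives Δ = (1.975, -3.256).
Then the next iterate is (x, y)₁ = (2.975, -0.756).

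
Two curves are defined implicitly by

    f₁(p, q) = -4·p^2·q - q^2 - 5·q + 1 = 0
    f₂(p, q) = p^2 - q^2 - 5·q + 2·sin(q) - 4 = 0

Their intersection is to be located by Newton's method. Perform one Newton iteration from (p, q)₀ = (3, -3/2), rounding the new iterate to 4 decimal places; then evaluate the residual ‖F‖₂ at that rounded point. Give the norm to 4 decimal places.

At (3, -3/2): F = (60.2500, 8.255010).
Jacobian J = [[-8·p·q, -4·p^2 - 2·q - 5], [2·p, -2·q + 2·cos(q) - 5]].
At the point, J = [[36.0000, -38.0000], [6.0000, -1.858526]] (det J = 161.093079).
Solving J·Δ = −F gives Δ = (-1.2522, 0.3993).
Then the next iterate is (p, q)₁ = (1.7478, -1.1007).
Re-evaluating at (1.7478, -1.1007): F = (18.741654, 1.563715), so ‖F‖₂ = 18.8068.

18.8068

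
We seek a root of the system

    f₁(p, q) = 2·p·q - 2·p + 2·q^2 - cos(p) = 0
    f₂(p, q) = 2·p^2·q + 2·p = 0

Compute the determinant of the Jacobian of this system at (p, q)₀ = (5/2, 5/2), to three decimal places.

-360.019

J = [[2·q + sin(p) - 2, 2·p + 4·q], [4·p·q + 2, 2·p^2]].
At the point, J = [[3.59847, 15.000], [27.000, 12.500]].
det J = -360.019.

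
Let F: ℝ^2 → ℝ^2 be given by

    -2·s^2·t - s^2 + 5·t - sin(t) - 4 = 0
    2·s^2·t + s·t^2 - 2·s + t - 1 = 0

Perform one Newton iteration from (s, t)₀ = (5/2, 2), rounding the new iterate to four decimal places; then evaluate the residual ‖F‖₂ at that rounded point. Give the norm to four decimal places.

11.6204

At (5/2, 2): F = (-26.159297, 31.0000).
Jacobian J = [[-4·s·t - 2·s, -2·s^2 - cos(t) + 5], [4·s·t + t^2 - 2, 2·s^2 + 2·s·t + 1]].
At the point, J = [[-25.0000, -7.083853], [22.0000, 23.5000]] (det J = -431.655230).
Solving J·Δ = −F gives Δ = (-0.9154, -0.4622).
Then the next iterate is (s, t)₁ = (1.5846, 1.5378).
Re-evaluating at (1.5846, 1.5378): F = (-7.544113, 8.838608), so ‖F‖₂ = 11.6204.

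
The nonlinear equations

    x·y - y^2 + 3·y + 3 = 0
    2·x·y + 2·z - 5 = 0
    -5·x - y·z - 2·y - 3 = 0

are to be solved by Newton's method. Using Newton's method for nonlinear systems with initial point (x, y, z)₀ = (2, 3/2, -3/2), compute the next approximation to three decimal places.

(-3.527, 1.520, 7.750)

At (2, 3/2, -3/2): F = (8.250, -2.000, -13.750).
Jacobian J = [[y, x - 2·y + 3, 0], [2·y, 2·x, 2], [-5, -z - 2, -y]].
At the point, J = [[1.500, 2.000, 0.000], [3.000, 4.000, 2.000], [-5.000, -0.500, -1.500]] (det J = -18.500).
Solving J·Δ = −F gives Δ = (-5.527, 0.020, 9.250).
Then the next iterate is (x, y, z)₁ = (-3.527, 1.520, 7.750).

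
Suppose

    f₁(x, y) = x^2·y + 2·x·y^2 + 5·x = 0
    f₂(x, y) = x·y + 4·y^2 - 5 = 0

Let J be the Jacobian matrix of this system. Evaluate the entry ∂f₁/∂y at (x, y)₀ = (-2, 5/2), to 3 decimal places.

-16.000

∂f₁/∂y = x^2 + 4·x·y.
At (-2, 5/2) this is -16.000.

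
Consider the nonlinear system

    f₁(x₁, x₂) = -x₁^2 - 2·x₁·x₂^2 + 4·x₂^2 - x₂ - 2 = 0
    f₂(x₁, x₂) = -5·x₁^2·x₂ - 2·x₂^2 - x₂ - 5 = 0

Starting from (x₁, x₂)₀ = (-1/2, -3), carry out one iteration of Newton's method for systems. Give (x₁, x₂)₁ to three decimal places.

(-0.591, -1.474)

At (-1/2, -3): F = (45.750, -16.250).
Jacobian J = [[-2·x₁ - 2·x₂^2, -4·x₁·x₂ + 8·x₂ - 1], [-10·x₁·x₂, -5·x₁^2 - 4·x₂ - 1]].
At the point, J = [[-17.000, -31.000], [-15.000, 9.750]] (det J = -630.750).
Solving J·Δ = −F gives Δ = (-0.091, 1.526).
Then the next iterate is (x₁, x₂)₁ = (-0.591, -1.474).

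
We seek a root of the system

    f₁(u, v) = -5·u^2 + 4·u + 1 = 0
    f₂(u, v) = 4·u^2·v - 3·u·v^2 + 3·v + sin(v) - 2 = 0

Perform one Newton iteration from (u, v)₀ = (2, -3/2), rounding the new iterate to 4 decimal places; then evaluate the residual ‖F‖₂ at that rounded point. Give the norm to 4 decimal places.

14.3119

At (2, -3/2): F = (-11.0000, -44.997495).
Jacobian J = [[-10·u + 4, 0], [8·u·v - 3·v^2, 4·u^2 - 6·u·v + cos(v) + 3]].
At the point, J = [[-16.0000, 0.0000], [-30.7500, 37.070737]] (det J = -593.131795).
Solving J·Δ = −F gives Δ = (-0.6875, 0.6435).
Then the next iterate is (u, v)₁ = (1.3125, -0.8565).
Re-evaluating at (1.3125, -0.8565): F = (-2.363281, -14.115394), so ‖F‖₂ = 14.3119.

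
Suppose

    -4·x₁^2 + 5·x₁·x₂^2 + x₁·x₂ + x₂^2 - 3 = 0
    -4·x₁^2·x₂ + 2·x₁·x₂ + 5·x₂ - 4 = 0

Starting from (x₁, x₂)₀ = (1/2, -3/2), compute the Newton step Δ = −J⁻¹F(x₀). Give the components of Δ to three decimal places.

(1.691, 1.285)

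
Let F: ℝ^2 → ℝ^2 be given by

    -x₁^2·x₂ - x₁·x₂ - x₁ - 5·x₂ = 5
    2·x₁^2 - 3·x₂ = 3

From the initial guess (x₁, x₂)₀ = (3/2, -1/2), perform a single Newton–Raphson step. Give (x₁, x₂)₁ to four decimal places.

At (3/2, -1/2): F = (-2.1250, 3.0000).
Jacobian J = [[-2·x₁·x₂ - x₂ - 1, -x₁^2 - x₁ - 5], [4·x₁, -3]].
At the point, J = [[1.0000, -8.7500], [6.0000, -3.0000]] (det J = 49.5000).
Solving J·Δ = −F gives Δ = (-0.6591, -0.3182).
Then the next iterate is (x₁, x₂)₁ = (0.8409, -0.8182).

(0.8409, -0.8182)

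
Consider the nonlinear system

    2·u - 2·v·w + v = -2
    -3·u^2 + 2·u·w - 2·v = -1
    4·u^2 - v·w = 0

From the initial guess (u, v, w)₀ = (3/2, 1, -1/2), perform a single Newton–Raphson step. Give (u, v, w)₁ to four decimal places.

(0.6167, -6.4333, -5.3167)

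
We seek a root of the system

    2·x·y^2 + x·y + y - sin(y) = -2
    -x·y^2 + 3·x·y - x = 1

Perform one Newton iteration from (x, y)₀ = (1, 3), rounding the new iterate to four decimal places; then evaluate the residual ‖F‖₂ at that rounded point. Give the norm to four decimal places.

At (1, 3): F = (25.858880, -2.0000).
Jacobian J = [[2·y^2 + y, 4·x·y + x - cos(y) + 1], [-y^2 + 3·y - 1, -2·x·y + 3·x]].
At the point, J = [[21.0000, 14.989992], [-1.0000, -3.0000]] (det J = -48.010008).
Solving J·Δ = −F gives Δ = (-0.9914, -0.3362).
Then the next iterate is (x, y)₁ = (0.0086, 2.6638).
Re-evaluating at (0.0086, 2.6638): F = (4.348937, -1.000898), so ‖F‖₂ = 4.4626.

4.4626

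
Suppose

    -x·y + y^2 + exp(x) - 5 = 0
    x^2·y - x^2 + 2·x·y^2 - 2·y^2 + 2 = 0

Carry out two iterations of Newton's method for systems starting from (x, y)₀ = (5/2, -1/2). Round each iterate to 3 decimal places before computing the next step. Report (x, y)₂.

At (5/2, -1/2): F = (8.68249, -6.625).
Jacobian J = [[-y + exp(x), -x + 2·y], [2·x·y - 2·x + 2·y^2, x^2 + 4·x·y - 4·y]].
At the point, J = [[12.68249, -3.500], [-7.000, 3.250]] (det J = 16.71811).
Solving J·Δ = −F gives Δ = (-0.301, 1.390).
Then the next iterate is (x, y)₁ = (2.199, 0.890).
Round to (2.199, 0.890) and repeat: F = (2.85098, 3.36754), J = [[8.12599, -0.419], [1.10042, 9.10404]].
Δ = (-0.368, -0.325), so (x, y)₂ = (1.831, 0.565).

(1.831, 0.565)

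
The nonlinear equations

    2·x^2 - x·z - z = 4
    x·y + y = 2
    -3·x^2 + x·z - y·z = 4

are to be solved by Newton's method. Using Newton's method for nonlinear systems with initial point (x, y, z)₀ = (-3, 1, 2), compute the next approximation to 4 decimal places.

At (-3, 1, 2): F = (18.0000, -4.0000, -39.0000).
Jacobian J = [[4·x - z, 0, -x - 1], [y, x + 1, 0], [-6·x + z, -z, x - y]].
At the point, J = [[-14.0000, 0.0000, 2.0000], [1.0000, -2.0000, 0.0000], [20.0000, -2.0000, -4.0000]] (det J = -36.0000).
Solving J·Δ = −F gives Δ = (0.1111, -1.9444, -8.2222).
Then the next iterate is (x, y, z)₁ = (-2.8889, -0.9444, -6.2222).

(-2.8889, -0.9444, -6.2222)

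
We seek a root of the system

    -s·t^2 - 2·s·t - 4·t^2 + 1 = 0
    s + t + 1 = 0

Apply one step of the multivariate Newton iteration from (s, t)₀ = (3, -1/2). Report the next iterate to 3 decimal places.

(-2.000, 1.000)

At (3, -1/2): F = (2.250, 3.500).
Jacobian J = [[-t^2 - 2·t, -2·s·t - 2·s - 8·t], [1, 1]].
At the point, J = [[0.750, 1.000], [1.000, 1.000]] (det J = -0.250).
Solving J·Δ = −F gives Δ = (-5.000, 1.500).
Then the next iterate is (s, t)₁ = (-2.000, 1.000).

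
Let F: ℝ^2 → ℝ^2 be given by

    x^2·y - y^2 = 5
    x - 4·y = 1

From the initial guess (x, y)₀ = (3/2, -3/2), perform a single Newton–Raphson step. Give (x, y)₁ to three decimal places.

(0.843, -0.039)

At (3/2, -3/2): F = (-10.625, 6.500).
Jacobian J = [[2·x·y, x^2 - 2·y], [1, -4]].
At the point, J = [[-4.500, 5.250], [1.000, -4.000]] (det J = 12.750).
Solving J·Δ = −F gives Δ = (-0.657, 1.461).
Then the next iterate is (x, y)₁ = (0.843, -0.039).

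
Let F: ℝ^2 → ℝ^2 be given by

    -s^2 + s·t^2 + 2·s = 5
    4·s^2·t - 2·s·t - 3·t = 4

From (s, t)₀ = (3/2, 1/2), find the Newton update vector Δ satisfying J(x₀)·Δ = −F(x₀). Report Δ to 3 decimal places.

(-0.808, 2.179)

At (3/2, 1/2): F = (-3.875, -2.500).
Jacobian J = [[-2·s + t^2 + 2, 2·s·t], [8·s·t - 2·t, 4·s^2 - 2·s - 3]].
At the point, J = [[-0.750, 1.500], [5.000, 3.000]] (det J = -9.750).
Solving J·Δ = −F gives Δ = (-0.808, 2.179).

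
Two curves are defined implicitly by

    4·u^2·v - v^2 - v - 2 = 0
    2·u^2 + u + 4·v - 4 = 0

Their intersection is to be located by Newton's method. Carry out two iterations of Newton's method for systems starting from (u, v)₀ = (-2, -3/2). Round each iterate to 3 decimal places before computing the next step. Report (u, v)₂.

(-1.633, 0.097)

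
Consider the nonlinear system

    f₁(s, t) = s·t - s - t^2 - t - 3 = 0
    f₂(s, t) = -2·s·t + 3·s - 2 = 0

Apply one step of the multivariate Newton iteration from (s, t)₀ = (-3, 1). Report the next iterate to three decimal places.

(7.000, 0.167)

At (-3, 1): F = (-5.000, -5.000).
Jacobian J = [[t - 1, s - 2·t - 1], [-2·t + 3, -2·s]].
At the point, J = [[0.000, -6.000], [1.000, 6.000]] (det J = 6.000).
Solving J·Δ = −F gives Δ = (10.000, -0.833).
Then the next iterate is (s, t)₁ = (7.000, 0.167).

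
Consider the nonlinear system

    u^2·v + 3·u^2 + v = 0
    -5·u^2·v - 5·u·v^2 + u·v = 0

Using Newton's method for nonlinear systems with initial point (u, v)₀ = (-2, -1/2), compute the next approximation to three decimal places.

(-1.019, -0.438)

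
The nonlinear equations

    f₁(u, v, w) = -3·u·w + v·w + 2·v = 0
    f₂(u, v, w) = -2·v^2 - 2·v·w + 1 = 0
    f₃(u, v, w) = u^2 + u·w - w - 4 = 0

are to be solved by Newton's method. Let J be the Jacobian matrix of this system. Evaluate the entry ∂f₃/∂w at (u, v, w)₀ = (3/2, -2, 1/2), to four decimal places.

∂f₃/∂w = u - 1.
At (3/2, -2, 1/2) this is 0.5000.

0.5000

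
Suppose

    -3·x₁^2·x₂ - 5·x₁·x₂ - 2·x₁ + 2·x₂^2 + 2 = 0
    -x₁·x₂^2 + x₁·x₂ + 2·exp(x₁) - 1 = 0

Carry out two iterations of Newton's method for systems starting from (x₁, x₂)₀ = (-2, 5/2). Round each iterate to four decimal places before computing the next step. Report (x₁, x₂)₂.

(-2.6666, 1.2599)

At (-2, 5/2): F = (13.5000, 6.770671).
Jacobian J = [[-6·x₁·x₂ - 5·x₂ - 2, -3·x₁^2 - 5·x₁ + 4·x₂], [-x₂^2 + x₂ + 2·exp(x₁), -2·x₁·x₂ + x₁]].
At the point, J = [[15.5000, 8.0000], [-3.479329, 8.0000]] (det J = 151.834635).
Solving J·Δ = −F gives Δ = (-0.3546, -1.0005).
Then the next iterate is (x₁, x₂)₁ = (-2.3546, 1.4995).
Round to (-2.3546, 1.4995) and repeat: F = (3.919495, 0.953459), J = [[11.686836, 1.138577], [-0.559137, 4.706845]].
Δ = (-0.3120, -0.2396), so (x₁, x₂)₂ = (-2.6666, 1.2599).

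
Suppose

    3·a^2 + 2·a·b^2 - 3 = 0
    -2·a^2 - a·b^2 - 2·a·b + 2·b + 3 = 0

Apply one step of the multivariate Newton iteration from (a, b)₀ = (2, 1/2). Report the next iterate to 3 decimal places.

(0.923, 1.365)

At (2, 1/2): F = (10.000, -6.500).
Jacobian J = [[6·a + 2·b^2, 4·a·b], [-4·a - b^2 - 2·b, -2·a·b - 2·a + 2]].
At the point, J = [[12.500, 4.000], [-9.250, -4.000]] (det J = -13.000).
Solving J·Δ = −F gives Δ = (-1.077, 0.865).
Then the next iterate is (a, b)₁ = (0.923, 1.365).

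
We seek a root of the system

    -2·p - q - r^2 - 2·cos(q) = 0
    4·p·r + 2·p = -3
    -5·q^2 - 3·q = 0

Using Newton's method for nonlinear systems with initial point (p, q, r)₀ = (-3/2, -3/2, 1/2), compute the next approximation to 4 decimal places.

At (-3/2, -3/2, 1/2): F = (4.108526, -3.0000, -6.7500).
Jacobian J = [[-2, 2·sin(q) - 1, -2·r], [4·r + 2, 0, 4·p], [0, -10·q - 3, 0]].
At the point, J = [[-2.0000, -2.994990, -1.0000], [4.0000, 0.0000, -6.0000], [0.0000, 12.0000, 0.0000]] (det J = -192.0000).
Solving J·Δ = −F gives Δ = (1.0964, 0.5625, 0.2310).
Then the next iterate is (p, q, r)₁ = (-0.4036, -0.9375, 0.7310).

(-0.4036, -0.9375, 0.7310)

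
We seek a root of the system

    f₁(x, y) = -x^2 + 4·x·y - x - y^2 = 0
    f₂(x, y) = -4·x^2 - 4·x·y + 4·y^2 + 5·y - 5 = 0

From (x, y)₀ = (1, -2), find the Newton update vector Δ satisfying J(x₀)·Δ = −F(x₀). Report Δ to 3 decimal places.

(-1.030, 0.333)

At (1, -2): F = (-14.000, 5.000).
Jacobian J = [[-2·x + 4·y - 1, 4·x - 2·y], [-8·x - 4·y, -4·x + 8·y + 5]].
At the point, J = [[-11.000, 8.000], [0.000, -15.000]] (det J = 165.000).
Solving J·Δ = −F gives Δ = (-1.030, 0.333).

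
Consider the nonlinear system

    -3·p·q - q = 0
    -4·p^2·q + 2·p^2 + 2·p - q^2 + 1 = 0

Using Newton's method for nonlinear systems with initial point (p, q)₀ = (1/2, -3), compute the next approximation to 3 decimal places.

(0.162, -1.218)

At (1/2, -3): F = (7.500, -3.500).
Jacobian J = [[-3·q, -3·p - 1], [-8·p·q + 4·p + 2, -4·p^2 - 2·q]].
At the point, J = [[9.000, -2.500], [16.000, 5.000]] (det J = 85.000).
Solving J·Δ = −F gives Δ = (-0.338, 1.782).
Then the next iterate is (p, q)₁ = (0.162, -1.218).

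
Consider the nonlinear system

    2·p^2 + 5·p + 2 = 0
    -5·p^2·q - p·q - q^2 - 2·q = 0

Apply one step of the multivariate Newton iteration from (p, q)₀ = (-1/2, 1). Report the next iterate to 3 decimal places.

(-0.500, 0.211)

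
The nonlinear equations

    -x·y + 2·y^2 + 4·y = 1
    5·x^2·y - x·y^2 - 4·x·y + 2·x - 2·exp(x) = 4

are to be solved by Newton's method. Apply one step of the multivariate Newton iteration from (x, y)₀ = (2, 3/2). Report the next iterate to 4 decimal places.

(2.6094, 0.8018)

At (2, 3/2): F = (6.5000, -1.278112).
Jacobian J = [[-y, -x + 4·y + 4], [10·x·y - y^2 - 4·y - 2·exp(x) + 2, 5·x^2 - 2·x·y - 4·x]].
At the point, J = [[-1.5000, 8.0000], [8.971888, 6.0000]] (det J = -80.775102).
Solving J·Δ = −F gives Δ = (0.6094, -0.6982).
Then the next iterate is (x, y)₁ = (2.6094, 0.8018).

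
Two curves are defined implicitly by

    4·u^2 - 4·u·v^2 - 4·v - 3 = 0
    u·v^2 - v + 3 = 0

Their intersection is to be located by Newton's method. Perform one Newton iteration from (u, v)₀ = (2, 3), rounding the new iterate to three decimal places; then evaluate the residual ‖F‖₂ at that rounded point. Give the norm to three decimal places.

At (2, 3): F = (-71.000, 18.000).
Jacobian J = [[8·u - 4·v^2, -8·u·v - 4], [v^2, 2·u·v - 1]].
At the point, J = [[-20.000, -52.000], [9.000, 11.000]] (det J = 248.000).
Solving J·Δ = −F gives Δ = (-0.625, -1.125).
Then the next iterate is (u, v)₁ = (1.375, 1.875).
Re-evaluating at (1.375, 1.875): F = (-22.27344, 5.95898), so ‖F‖₂ = 23.057.

23.057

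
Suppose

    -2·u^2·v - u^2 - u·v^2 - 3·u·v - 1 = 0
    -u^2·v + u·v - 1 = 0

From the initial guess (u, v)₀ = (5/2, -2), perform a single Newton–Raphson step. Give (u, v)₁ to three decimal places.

(3.750, 2.400)

At (5/2, -2): F = (22.750, 6.500).
Jacobian J = [[-4·u·v - 2·u - v^2 - 3·v, -2·u^2 - 2·u·v - 3·u], [-2·u·v + v, -u^2 + u]].
At the point, J = [[17.000, -10.000], [8.000, -3.750]] (det J = 16.250).
Solving J·Δ = −F gives Δ = (1.250, 4.400).
Then the next iterate is (u, v)₁ = (3.750, 2.400).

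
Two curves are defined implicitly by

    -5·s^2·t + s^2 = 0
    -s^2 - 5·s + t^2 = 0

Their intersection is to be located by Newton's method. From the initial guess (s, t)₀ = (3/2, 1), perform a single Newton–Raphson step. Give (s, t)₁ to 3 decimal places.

At (3/2, 1): F = (-9.000, -8.750).
Jacobian J = [[-10·s·t + 2·s, -5·s^2], [-2·s - 5, 2·t]].
At the point, J = [[-12.000, -11.250], [-8.000, 2.000]] (det J = -114.000).
Solving J·Δ = −F gives Δ = (-1.021, 0.289).
Then the next iterate is (s, t)₁ = (0.479, 1.289).

(0.479, 1.289)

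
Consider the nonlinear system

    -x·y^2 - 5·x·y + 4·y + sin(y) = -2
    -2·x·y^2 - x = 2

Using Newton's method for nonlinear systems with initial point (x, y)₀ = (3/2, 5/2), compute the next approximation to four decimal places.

(1.7434, 0.7976)

At (3/2, 5/2): F = (-15.526528, -22.2500).
Jacobian J = [[-y^2 - 5·y, -2·x·y - 5·x + cos(y) + 4], [-2·y^2 - 1, -4·x·y]].
At the point, J = [[-18.7500, -11.801144], [-13.5000, -15.0000]] (det J = 121.934561).
Solving J·Δ = −F gives Δ = (0.2434, -1.7024).
Then the next iterate is (x, y)₁ = (1.7434, 0.7976).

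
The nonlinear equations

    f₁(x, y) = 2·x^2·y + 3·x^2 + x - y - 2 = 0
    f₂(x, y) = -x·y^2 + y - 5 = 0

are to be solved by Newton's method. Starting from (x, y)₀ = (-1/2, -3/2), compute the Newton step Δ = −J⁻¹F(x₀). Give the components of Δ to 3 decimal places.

(-1.346, -4.692)

At (-1/2, -3/2): F = (-1.000, -5.375).
Jacobian J = [[4·x·y + 6·x + 1, 2·x^2 - 1], [-y^2, -2·x·y + 1]].
At the point, J = [[1.000, -0.500], [-2.250, -0.500]] (det J = -1.625).
Solving J·Δ = −F gives Δ = (-1.346, -4.692).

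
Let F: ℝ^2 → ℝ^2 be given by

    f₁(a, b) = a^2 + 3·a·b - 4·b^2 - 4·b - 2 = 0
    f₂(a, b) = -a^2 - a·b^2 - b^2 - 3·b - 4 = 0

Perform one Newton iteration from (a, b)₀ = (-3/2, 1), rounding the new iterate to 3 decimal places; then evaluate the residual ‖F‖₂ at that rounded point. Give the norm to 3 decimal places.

9.964

At (-3/2, 1): F = (-12.250, -8.750).
Jacobian J = [[2·a + 3·b, 3·a - 8·b - 4], [-2·a - b^2, -2·a·b - 2·b - 3]].
At the point, J = [[0.000, -16.500], [2.000, -2.000]] (det J = 33.000).
Solving J·Δ = −F gives Δ = (3.633, -0.742).
Then the next iterate is (a, b)₁ = (2.133, 0.258).
Re-evaluating at (2.133, 0.258): F = (2.90238, -9.53223), so ‖F‖₂ = 9.964.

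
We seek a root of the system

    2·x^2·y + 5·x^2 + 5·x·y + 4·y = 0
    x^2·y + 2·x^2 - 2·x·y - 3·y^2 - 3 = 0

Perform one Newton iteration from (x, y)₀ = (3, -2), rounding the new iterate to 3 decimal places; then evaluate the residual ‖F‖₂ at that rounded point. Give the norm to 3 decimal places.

At (3, -2): F = (-29.000, -3.000).
Jacobian J = [[4·x·y + 10·x + 5·y, 2·x^2 + 5·x + 4], [2·x·y + 4·x - 2·y, x^2 - 2·x - 6·y]].
At the point, J = [[-4.000, 37.000], [4.000, 15.000]] (det J = -208.000).
Solving J·Δ = −F gives Δ = (-1.558, 0.615).
Then the next iterate is (x, y)₁ = (1.442, -1.385).
Re-evaluating at (1.442, -1.385): F = (-10.88887, -3.48153), so ‖F‖₂ = 11.432.

11.432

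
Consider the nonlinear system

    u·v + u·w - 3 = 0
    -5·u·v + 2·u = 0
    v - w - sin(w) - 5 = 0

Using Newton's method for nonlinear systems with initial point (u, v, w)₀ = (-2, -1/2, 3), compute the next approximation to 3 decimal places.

At (-2, -1/2, 3): F = (-8.000, -9.000, -8.64112).
Jacobian J = [[v + w, u, u], [-5·v + 2, -5·u, 0], [0, 1, -cos(w) - 1]].
At the point, J = [[2.500, -2.000, -2.000], [4.500, 10.000, 0.000], [0.000, 1.000, -0.01001]] (det J = -9.34026).
Solving J·Δ = −F gives Δ = (-16.471, 8.312, -32.900).
Then the next iterate is (u, v, w)₁ = (-18.471, 7.812, -29.900).

(-18.471, 7.812, -29.900)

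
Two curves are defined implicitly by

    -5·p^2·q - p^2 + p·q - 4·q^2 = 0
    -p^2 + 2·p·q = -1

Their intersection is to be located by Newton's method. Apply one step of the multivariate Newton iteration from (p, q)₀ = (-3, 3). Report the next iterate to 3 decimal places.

(-0.267, 4.133)

At (-3, 3): F = (-189.000, -26.000).
Jacobian J = [[-10·p·q - 2·p + q, -5·p^2 + p - 8·q], [-2·p + 2·q, 2·p]].
At the point, J = [[99.000, -72.000], [12.000, -6.000]] (det J = 270.000).
Solving J·Δ = −F gives Δ = (2.733, 1.133).
Then the next iterate is (p, q)₁ = (-0.267, 4.133).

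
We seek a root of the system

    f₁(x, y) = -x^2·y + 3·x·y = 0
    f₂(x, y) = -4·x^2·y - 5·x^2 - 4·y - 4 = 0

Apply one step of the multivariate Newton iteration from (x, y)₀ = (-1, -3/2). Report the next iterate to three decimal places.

At (-1, -3/2): F = (6.000, 3.000).
Jacobian J = [[-2·x·y + 3·y, -x^2 + 3·x], [-8·x·y - 10·x, -4·x^2 - 4]].
At the point, J = [[-7.500, -4.000], [-2.000, -8.000]] (det J = 52.000).
Solving J·Δ = −F gives Δ = (0.692, 0.202).
Then the next iterate is (x, y)₁ = (-0.308, -1.298).

(-0.308, -1.298)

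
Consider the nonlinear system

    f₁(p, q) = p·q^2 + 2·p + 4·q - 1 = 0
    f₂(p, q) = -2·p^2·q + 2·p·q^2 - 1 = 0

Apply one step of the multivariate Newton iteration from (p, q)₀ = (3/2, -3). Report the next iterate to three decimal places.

At (3/2, -3): F = (3.500, 39.500).
Jacobian J = [[q^2 + 2, 2·p·q + 4], [-4·p·q + 2·q^2, -2·p^2 + 4·p·q]].
At the point, J = [[11.000, -5.000], [36.000, -22.500]] (det J = -67.500).
Solving J·Δ = −F gives Δ = (1.759, 4.570).
Then the next iterate is (p, q)₁ = (3.259, 1.570).

(3.259, 1.570)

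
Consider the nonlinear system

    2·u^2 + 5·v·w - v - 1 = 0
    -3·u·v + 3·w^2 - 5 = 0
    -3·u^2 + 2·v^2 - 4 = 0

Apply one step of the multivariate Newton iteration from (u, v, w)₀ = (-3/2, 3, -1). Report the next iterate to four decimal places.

At (-3/2, 3, -1): F = (-14.5000, 11.5000, 7.2500).
Jacobian J = [[4·u, 5·w - 1, 5·v], [-3·v, -3·u, 6·w], [-6·u, 4·v, 0]].
At the point, J = [[-6.0000, -6.0000, 15.0000], [-9.0000, 4.5000, -6.0000], [9.0000, 12.0000, 0.0000]] (det J = -2335.5000).
Solving J·Δ = −F gives Δ = (0.3415, -0.8603, 0.7592).
Then the next iterate is (u, v, w)₁ = (-1.1585, 2.1397, -0.2408).

(-1.1585, 2.1397, -0.2408)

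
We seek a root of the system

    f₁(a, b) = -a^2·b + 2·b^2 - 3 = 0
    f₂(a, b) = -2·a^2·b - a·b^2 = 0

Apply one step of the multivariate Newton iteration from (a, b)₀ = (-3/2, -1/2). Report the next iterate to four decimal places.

(2.5325, -2.2468)

At (-3/2, -1/2): F = (-1.3750, 2.6250).
Jacobian J = [[-2·a·b, -a^2 + 4·b], [-4·a·b - b^2, -2·a^2 - 2·a·b]].
At the point, J = [[-1.5000, -4.2500], [-3.2500, -6.0000]] (det J = -4.8125).
Solving J·Δ = −F gives Δ = (4.0325, -1.7468).
Then the next iterate is (a, b)₁ = (2.5325, -2.2468).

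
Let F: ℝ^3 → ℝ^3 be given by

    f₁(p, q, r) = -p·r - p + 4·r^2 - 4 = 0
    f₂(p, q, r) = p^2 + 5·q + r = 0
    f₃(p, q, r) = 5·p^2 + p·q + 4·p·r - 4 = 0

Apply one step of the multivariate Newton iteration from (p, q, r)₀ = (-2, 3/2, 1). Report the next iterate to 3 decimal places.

(-1.260, -0.358, 0.748)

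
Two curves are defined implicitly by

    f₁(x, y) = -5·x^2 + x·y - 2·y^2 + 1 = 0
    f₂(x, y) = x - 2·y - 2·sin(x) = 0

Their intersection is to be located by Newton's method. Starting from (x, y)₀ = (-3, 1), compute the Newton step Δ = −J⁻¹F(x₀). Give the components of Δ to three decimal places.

(1.579, -0.006)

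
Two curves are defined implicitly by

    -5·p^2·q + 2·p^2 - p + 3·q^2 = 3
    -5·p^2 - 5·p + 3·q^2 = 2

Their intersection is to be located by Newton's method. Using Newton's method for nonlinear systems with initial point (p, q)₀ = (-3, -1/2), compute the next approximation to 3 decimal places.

(-1.735, -0.378)

At (-3, -1/2): F = (41.250, -31.250).
Jacobian J = [[-10·p·q + 4·p - 1, -5·p^2 + 6·q], [-10·p - 5, 6·q]].
At the point, J = [[-28.000, -48.000], [25.000, -3.000]] (det J = 1284.000).
Solving J·Δ = −F gives Δ = (1.265, 0.122).
Then the next iterate is (p, q)₁ = (-1.735, -0.378).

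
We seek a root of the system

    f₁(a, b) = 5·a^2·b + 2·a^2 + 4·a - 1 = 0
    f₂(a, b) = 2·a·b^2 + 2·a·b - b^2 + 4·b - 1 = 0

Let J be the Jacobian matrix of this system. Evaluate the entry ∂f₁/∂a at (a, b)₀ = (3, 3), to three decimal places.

106.000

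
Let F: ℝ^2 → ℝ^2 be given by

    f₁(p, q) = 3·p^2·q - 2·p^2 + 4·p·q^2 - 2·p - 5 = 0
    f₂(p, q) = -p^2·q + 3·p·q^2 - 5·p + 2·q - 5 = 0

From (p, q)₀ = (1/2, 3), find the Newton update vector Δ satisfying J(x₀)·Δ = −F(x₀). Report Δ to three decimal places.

(-0.022, -1.008)

At (1/2, 3): F = (13.750, 11.250).
Jacobian J = [[6·p·q - 4·p + 4·q^2 - 2, 3·p^2 + 8·p·q], [-2·p·q + 3·q^2 - 5, -p^2 + 6·p·q + 2]].
At the point, J = [[41.000, 12.750], [19.000, 10.750]] (det J = 198.500).
Solving J·Δ = −F gives Δ = (-0.022, -1.008).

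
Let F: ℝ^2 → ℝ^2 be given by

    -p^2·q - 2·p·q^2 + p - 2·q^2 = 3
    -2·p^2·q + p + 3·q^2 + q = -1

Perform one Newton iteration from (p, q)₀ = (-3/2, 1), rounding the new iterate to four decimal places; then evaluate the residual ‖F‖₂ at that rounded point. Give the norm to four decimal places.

At (-3/2, 1): F = (-5.7500, -1.0000).
Jacobian J = [[-2·p·q - 2·q^2 + 1, -p^2 - 4·p·q - 4·q], [-4·p·q + 1, -2·p^2 + 6·q + 1]].
At the point, J = [[2.0000, -0.2500], [7.0000, 2.5000]] (det J = 6.7500).
Solving J·Δ = −F gives Δ = (2.1667, -5.6667).
Then the next iterate is (p, q)₁ = (0.6667, -4.6667).
Re-evaluating at (0.6667, -4.6667): F = (-72.854085, 66.482859), so ‖F‖₂ = 98.6290.

98.6290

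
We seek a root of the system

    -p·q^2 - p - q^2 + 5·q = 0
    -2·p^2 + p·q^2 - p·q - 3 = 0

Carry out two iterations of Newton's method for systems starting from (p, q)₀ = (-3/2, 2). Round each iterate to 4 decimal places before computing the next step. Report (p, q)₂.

(0.1396, 0.0594)

At (-3/2, 2): F = (13.5000, -10.5000).
Jacobian J = [[-q^2 - 1, -2·p·q - 2·q + 5], [-4·p + q^2 - q, 2·p·q - p]].
At the point, J = [[-5.0000, 7.0000], [8.0000, -4.5000]] (det J = -33.5000).
Solving J·Δ = −F gives Δ = (0.3806, -1.6567).
Then the next iterate is (p, q)₁ = (-1.1194, 0.3433).
Round to (-1.1194, 0.3433) and repeat: F = (2.849972, -5.253749), J = [[-1.117855, 5.081980], [4.252155, 0.350820]].
Δ = (1.2590, -0.2839), so (p, q)₂ = (0.1396, 0.0594).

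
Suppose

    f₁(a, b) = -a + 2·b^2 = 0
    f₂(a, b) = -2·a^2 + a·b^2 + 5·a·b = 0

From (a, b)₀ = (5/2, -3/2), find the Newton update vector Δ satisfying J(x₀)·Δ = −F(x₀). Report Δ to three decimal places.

(-1.490, 0.582)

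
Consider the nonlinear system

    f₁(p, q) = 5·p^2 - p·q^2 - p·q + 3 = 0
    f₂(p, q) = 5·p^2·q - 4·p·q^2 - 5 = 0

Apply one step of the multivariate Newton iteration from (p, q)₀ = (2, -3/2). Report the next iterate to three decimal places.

At (2, -3/2): F = (21.500, -53.000).
Jacobian J = [[10·p - q^2 - q, -2·p·q - p], [10·p·q - 4·q^2, 5·p^2 - 8·p·q]].
At the point, J = [[19.250, 4.000], [-39.000, 44.000]] (det J = 1003.000).
Solving J·Δ = −F gives Δ = (-1.155, 0.181).
Then the next iterate is (p, q)₁ = (0.845, -1.319).

(0.845, -1.319)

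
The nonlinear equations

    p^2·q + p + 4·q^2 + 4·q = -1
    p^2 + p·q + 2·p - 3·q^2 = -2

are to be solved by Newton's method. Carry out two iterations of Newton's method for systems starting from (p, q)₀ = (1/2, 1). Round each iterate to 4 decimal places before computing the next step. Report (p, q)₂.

At (1/2, 1): F = (9.7500, 0.7500).
Jacobian J = [[2·p·q + 1, p^2 + 8·q + 4], [2·p + q + 2, p - 6·q]].
At the point, J = [[2.0000, 12.2500], [4.0000, -5.5000]] (det J = -60.0000).
Solving J·Δ = −F gives Δ = (-1.0469, -0.6250).
Then the next iterate is (p, q)₁ = (-0.5469, 0.3750).
Round to (-0.5469, 0.3750) and repeat: F = (2.627762, 0.578337), J = [[0.589825, 7.299100], [1.2812, -2.7969]].
Δ = (-1.0518, -0.2750), so (p, q)₂ = (-1.5987, 0.1000).

(-1.5987, 0.1000)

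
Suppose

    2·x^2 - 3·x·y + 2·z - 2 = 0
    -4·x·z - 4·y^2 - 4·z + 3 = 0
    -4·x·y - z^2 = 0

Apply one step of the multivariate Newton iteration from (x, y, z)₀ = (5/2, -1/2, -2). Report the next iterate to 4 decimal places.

At (5/2, -1/2, -2): F = (10.2500, 30.0000, 1.0000).
Jacobian J = [[4·x - 3·y, -3·x, 2], [-4·z, -8·y, -4·x - 4], [-4·y, -4·x, -2·z]].
At the point, J = [[11.5000, -7.5000, 2.0000], [8.0000, 4.0000, -14.0000], [2.0000, -10.0000, 4.0000]] (det J = -1152.0000).
Solving J·Δ = −F gives Δ = (-0.7587, 0.7135, 1.9132).
Then the next iterate is (x, y, z)₁ = (1.7413, 0.2135, -0.0868).

(1.7413, 0.2135, -0.0868)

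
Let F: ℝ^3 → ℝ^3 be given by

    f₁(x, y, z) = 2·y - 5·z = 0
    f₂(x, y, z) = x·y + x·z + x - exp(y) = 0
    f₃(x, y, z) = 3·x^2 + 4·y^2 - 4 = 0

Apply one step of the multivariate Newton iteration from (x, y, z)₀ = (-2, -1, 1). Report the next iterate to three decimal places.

(-1.249, -0.627, -0.251)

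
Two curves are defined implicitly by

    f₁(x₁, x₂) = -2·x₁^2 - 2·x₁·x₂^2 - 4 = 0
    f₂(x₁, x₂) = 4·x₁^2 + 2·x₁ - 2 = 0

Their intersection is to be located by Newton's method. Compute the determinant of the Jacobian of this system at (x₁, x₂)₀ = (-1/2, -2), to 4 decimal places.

-8.0000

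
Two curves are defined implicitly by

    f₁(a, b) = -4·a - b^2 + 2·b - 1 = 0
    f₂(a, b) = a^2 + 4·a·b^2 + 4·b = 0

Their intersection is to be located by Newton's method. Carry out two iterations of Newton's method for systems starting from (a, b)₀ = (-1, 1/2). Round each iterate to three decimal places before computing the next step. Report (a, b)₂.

(0.870, 2.411)

At (-1, 1/2): F = (3.750, 2.000).
Jacobian J = [[-4, -2·b + 2], [2·a + 4·b^2, 8·a·b + 4]].
At the point, J = [[-4.000, 1.000], [-1.000, 0.000]] (det J = 1.000).
Solving J·Δ = −F gives Δ = (2.000, 4.250).
Then the next iterate is (a, b)₁ = (1.000, 4.750).
Round to (1.000, 4.750) and repeat: F = (-18.06250, 110.250), J = [[-4.000, -7.500], [92.250, 42.000]].
Δ = (-0.130, -2.339), so (a, b)₂ = (0.870, 2.411).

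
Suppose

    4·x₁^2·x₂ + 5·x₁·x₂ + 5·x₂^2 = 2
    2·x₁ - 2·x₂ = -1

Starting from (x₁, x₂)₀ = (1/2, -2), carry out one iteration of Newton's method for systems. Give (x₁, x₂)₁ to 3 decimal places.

At (1/2, -2): F = (11.000, 6.000).
Jacobian J = [[8·x₁·x₂ + 5·x₂, 4·x₁^2 + 5·x₁ + 10·x₂], [2, -2]].
At the point, J = [[-18.000, -16.500], [2.000, -2.000]] (det J = 69.000).
Solving J·Δ = −F gives Δ = (-1.116, 1.884).
Then the next iterate is (x₁, x₂)₁ = (-0.616, -0.116).

(-0.616, -0.116)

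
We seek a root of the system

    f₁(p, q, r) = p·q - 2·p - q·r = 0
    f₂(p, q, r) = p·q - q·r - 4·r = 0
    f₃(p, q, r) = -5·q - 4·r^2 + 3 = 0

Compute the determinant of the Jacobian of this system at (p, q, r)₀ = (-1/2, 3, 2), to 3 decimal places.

-70.000

J = [[q - 2, p - r, -q], [q, p - r, -q - 4], [0, -5, -8·r]].
At the point, J = [[1.000, -2.500, -3.000], [3.000, -2.500, -7.000], [0.000, -5.000, -16.000]].
det J = -70.000.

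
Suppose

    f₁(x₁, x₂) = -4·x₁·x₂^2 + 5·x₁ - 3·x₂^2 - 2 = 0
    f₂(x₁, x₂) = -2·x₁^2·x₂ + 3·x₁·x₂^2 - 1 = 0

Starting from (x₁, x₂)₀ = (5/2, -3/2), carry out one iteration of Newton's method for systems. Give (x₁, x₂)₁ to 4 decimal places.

At (5/2, -3/2): F = (-18.7500, 34.6250).
Jacobian J = [[-4·x₂^2 + 5, -8·x₁·x₂ - 6·x₂], [-4·x₁·x₂ + 3·x₂^2, -2·x₁^2 + 6·x₁·x₂]].
At the point, J = [[-4.0000, 39.0000], [21.7500, -35.0000]] (det J = -708.2500).
Solving J·Δ = −F gives Δ = (-0.9801, 0.3803).
Then the next iterate is (x₁, x₂)₁ = (1.5199, -1.1197).

(1.5199, -1.1197)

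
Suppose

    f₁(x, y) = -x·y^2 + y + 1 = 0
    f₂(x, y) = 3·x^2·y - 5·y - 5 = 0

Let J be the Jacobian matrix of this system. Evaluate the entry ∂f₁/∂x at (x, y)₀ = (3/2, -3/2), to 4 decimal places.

∂f₁/∂x = -y^2.
At (3/2, -3/2) this is -2.2500.

-2.2500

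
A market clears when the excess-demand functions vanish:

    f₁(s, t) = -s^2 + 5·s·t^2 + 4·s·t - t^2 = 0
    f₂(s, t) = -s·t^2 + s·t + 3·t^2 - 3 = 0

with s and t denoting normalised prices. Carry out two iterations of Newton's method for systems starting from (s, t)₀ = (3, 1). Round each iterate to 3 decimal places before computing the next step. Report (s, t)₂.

At (3, 1): F = (17.000, 0.000).
Jacobian J = [[-2·s + 5·t^2 + 4·t, 10·s·t + 4·s - 2·t], [-t^2 + t, -2·s·t + s + 6·t]].
At the point, J = [[3.000, 40.000], [0.000, 3.000]] (det J = 9.000).
Solving J·Δ = −F gives Δ = (-5.667, 0.000).
Then the next iterate is (s, t)₁ = (-2.667, 1.000).
Round to (-2.667, 1.000) and repeat: F = (-32.11589, 0.000), J = [[14.334, -39.338], [0.000, 8.667]].
Δ = (2.241, 0.000), so (s, t)₂ = (-0.426, 1.000).

(-0.426, 1.000)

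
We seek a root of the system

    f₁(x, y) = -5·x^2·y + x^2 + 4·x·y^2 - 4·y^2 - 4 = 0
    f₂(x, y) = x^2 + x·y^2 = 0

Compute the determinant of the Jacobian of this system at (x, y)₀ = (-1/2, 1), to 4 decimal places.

J = [[-10·x·y + 2·x + 4·y^2, -5·x^2 + 8·x·y - 8·y], [2·x + y^2, 2·x·y]].
At the point, J = [[8.0000, -13.2500], [0.0000, -1.0000]].
det J = -8.0000.

-8.0000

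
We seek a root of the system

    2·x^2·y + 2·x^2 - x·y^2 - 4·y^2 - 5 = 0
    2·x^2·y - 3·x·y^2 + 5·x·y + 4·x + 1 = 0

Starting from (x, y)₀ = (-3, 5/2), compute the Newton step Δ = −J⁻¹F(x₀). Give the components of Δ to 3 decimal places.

(0.948, -0.462)

At (-3, 5/2): F = (51.750, 52.750).
Jacobian J = [[4·x·y + 4·x - y^2, 2·x^2 - 2·x·y - 8·y], [4·x·y - 3·y^2 + 5·y + 4, 2·x^2 - 6·x·y + 5·x]].
At the point, J = [[-48.250, 13.000], [-32.250, 48.000]] (det J = -1896.750).
Solving J·Δ = −F gives Δ = (0.948, -0.462).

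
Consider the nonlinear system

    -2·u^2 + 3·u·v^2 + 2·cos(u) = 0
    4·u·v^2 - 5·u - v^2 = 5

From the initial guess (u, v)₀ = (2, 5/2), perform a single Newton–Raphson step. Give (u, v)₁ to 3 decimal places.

(2.490, 1.398)

At (2, 5/2): F = (28.66771, 28.750).
Jacobian J = [[-4·u + 3·v^2 - 2·sin(u), 6·u·v], [4·v^2 - 5, 8·u·v - 2·v]].
At the point, J = [[8.93141, 30.000], [20.000, 35.000]] (det J = -287.40082).
Solving J·Δ = −F gives Δ = (0.490, -1.102).
Then the next iterate is (u, v)₁ = (2.490, 1.398).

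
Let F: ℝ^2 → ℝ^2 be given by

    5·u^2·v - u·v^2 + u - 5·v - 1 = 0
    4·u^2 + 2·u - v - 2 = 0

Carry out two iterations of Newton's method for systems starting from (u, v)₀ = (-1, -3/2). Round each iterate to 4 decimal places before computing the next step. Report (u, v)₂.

At (-1, -3/2): F = (0.2500, 1.5000).
Jacobian J = [[10·u·v - v^2 + 1, 5·u^2 - 2·u·v - 5], [8·u + 2, -1]].
At the point, J = [[13.7500, -3.0000], [-6.0000, -1.0000]] (det J = -31.7500).
Solving J·Δ = −F gives Δ = (0.1339, 0.6969).
Then the next iterate is (u, v)₁ = (-0.8661, -0.8031).
Round to (-0.8661, -0.8031) and repeat: F = (-0.304136, 0.071417), J = [[7.310679, -2.640484], [-4.9288, -1.0000]].
Δ = (0.0242, -0.0481), so (u, v)₂ = (-0.8419, -0.8512).

(-0.8419, -0.8512)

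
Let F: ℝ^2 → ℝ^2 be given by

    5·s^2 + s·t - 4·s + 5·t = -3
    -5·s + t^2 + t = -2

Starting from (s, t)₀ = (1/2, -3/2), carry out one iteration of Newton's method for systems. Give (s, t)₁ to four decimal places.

At (1/2, -3/2): F = (-6.0000, 0.2500).
Jacobian J = [[10·s + t - 4, s + 5], [-5, 2·t + 1]].
At the point, J = [[-0.5000, 5.5000], [-5.0000, -2.0000]] (det J = 28.5000).
Solving J·Δ = −F gives Δ = (-0.3728, 1.0570).
Then the next iterate is (s, t)₁ = (0.1272, -0.4430).

(0.1272, -0.4430)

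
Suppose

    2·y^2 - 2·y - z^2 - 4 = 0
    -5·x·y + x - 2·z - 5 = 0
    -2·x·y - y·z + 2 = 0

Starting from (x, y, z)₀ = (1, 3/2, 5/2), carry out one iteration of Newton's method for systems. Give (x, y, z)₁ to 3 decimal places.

At (1, 3/2, 5/2): F = (-8.750, -16.500, -4.750).
Jacobian J = [[0, 4·y - 2, -2·z], [-5·y + 1, -5·x, -2], [-2·y, -2·x - z, -y]].
At the point, J = [[0.000, 4.000, -5.000], [-6.500, -5.000, -2.000], [-3.000, -4.500, -1.500]] (det J = -86.250).
Solving J·Δ = −F gives Δ = (-3.483, 1.460, -0.582).
Then the next iterate is (x, y, z)₁ = (-2.483, 2.960, 1.918).

(-2.483, 2.960, 1.918)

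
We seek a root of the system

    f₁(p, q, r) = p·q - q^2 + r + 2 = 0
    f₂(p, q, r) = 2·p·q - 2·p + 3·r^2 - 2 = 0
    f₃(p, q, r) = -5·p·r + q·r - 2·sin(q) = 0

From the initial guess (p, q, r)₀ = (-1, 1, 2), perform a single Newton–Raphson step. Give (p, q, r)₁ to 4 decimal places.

(-0.3449, 1.6430, 1.2738)

At (-1, 1, 2): F = (2.0000, 10.0000, 10.317058).
Jacobian J = [[q, p - 2·q, 1], [2·q - 2, 2·p, 6·r], [-5·r, r - 2·cos(q), -5·p + q]].
At the point, J = [[1.0000, -3.0000, 1.0000], [0.0000, -2.0000, 12.0000], [-10.0000, 0.919395, 6.0000]] (det J = 316.967255).
Solving J·Δ = −F gives Δ = (0.6551, 0.6430, -0.7262).
Then the next iterate is (p, q, r)₁ = (-0.3449, 1.6430, 1.2738).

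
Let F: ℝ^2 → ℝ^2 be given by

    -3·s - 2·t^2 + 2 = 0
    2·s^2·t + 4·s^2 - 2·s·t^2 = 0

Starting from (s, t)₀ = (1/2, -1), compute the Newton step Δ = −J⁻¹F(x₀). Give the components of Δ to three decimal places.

(-0.233, 0.200)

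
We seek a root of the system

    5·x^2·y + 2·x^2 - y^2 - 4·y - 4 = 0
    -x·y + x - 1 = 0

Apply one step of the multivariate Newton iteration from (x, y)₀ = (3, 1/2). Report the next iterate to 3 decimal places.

At (3, 1/2): F = (34.250, 0.500).
Jacobian J = [[10·x·y + 4·x, 5·x^2 - 2·y - 4], [-y + 1, -x]].
At the point, J = [[27.000, 40.000], [0.500, -3.000]] (det J = -101.000).
Solving J·Δ = −F gives Δ = (-1.215, -0.036).
Then the next iterate is (x, y)₁ = (1.785, 0.464).

(1.785, 0.464)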